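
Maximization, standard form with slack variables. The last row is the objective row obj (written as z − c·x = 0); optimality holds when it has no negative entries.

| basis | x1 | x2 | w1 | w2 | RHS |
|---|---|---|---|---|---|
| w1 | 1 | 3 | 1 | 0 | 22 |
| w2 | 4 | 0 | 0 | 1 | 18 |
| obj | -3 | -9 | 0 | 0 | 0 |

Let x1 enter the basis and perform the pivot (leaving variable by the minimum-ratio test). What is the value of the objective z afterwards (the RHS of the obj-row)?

27/2

Ratio test on column x1 — row 1: 22/1 = 22; row 2: 18/4 = 9/2. Minimum is 9/2 at row 2 (w2 leaves); pivot element 4.
Pivot on row 2; the obj-row RHS becomes 0 − (-3)·(9/2) = 27/2.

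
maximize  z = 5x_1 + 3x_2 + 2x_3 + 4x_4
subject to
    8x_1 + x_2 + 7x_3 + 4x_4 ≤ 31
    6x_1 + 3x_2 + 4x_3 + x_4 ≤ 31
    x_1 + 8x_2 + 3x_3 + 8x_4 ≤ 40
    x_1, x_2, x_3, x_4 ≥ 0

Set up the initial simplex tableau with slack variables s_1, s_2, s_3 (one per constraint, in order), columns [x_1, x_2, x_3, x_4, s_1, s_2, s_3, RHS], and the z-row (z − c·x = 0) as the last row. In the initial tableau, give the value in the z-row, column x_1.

-5

The z-row carries the negated objective coefficients: the x_1 entry is -5.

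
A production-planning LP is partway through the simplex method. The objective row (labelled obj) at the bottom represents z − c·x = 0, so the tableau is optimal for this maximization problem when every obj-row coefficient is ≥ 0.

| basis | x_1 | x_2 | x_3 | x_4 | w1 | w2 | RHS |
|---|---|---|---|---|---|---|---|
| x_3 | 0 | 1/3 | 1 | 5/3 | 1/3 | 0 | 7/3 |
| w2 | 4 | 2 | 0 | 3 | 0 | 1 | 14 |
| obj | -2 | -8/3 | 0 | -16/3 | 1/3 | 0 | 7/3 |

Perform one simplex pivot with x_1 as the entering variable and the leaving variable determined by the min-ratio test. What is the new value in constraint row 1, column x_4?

Ratio test on column x_1 — row 1: entry 0 ≤ 0; row 2: 14/4 = 7/2. Minimum is 7/2 at row 2 (w2 leaves); pivot element 4.
Divide row 2 by 4; eliminate column x_1 from the other rows.
Row 1 update in column x_4: 5/3 − 0·(3/4) = 5/3.

5/3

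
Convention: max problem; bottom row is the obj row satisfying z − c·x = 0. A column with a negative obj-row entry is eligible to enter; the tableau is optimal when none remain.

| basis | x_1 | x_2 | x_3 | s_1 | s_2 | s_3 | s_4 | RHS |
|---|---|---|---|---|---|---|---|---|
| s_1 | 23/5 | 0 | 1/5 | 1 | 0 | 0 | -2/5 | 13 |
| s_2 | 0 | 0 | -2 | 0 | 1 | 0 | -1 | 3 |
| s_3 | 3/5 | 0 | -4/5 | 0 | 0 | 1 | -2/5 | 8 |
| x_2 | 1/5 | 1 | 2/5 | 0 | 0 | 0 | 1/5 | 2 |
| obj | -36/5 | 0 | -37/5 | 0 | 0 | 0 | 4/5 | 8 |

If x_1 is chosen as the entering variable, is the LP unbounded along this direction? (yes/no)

Column x_1 has positive entries in row(s) 1, 3, 4, so the ratio test bounds it — not unbounded.

no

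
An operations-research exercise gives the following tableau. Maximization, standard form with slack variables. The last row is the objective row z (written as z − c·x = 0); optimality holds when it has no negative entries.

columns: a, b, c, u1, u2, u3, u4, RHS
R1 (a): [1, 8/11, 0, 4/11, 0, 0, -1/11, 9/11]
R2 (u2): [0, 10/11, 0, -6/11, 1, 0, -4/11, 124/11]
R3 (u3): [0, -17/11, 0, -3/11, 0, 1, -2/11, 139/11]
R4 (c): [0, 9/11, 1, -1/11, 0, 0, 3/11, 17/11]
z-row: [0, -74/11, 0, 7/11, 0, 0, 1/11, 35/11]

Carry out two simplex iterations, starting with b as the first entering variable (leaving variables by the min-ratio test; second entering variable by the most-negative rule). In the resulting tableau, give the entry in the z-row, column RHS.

Ratio test on column b — row 1: (9/11)/(8/11) = 9/8; row 2: (124/11)/(10/11) = 62/5; row 3: entry -17/11 ≤ 0; row 4: (17/11)/(9/11) = 17/9. Minimum is 9/8 at row 1 (a leaves); pivot element 8/11.
Divide row 1 by 8/11; eliminate column b from the other rows.
Second iteration: most negative z-row entry is -3/4 in column u4, so u4 enters.
Ratio test on column u4 — row 1: entry -1/8 ≤ 0; row 2: entry -1/4 ≤ 0; row 3: entry -3/8 ≤ 0; row 4: (5/8)/(3/8) = 5/3. Minimum is 5/3 at row 4 (c leaves); pivot element 3/8.
Divide row 4 by 3/8; eliminate column u4 from the other rows.
After both pivots, the entry at the z-row, column RHS is 12.

12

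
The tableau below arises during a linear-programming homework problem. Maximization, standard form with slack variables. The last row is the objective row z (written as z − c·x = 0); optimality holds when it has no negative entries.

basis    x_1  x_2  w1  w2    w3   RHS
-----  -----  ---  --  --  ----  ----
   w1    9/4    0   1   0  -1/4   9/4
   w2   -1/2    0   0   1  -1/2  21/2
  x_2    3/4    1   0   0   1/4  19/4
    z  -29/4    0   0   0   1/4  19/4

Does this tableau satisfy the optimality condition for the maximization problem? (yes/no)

The z-row has a negative entry -29/4 in column x_1, so it is not optimal.

no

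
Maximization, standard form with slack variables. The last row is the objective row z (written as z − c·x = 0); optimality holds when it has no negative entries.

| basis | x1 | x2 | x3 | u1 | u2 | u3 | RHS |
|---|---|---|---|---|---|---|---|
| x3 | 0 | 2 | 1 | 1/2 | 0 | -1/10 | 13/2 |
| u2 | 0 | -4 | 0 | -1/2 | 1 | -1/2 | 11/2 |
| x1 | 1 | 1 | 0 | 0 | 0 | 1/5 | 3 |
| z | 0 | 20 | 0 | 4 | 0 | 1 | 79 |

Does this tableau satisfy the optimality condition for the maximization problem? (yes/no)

yes

Every z-row coefficient is ≥ 0, so the tableau is optimal.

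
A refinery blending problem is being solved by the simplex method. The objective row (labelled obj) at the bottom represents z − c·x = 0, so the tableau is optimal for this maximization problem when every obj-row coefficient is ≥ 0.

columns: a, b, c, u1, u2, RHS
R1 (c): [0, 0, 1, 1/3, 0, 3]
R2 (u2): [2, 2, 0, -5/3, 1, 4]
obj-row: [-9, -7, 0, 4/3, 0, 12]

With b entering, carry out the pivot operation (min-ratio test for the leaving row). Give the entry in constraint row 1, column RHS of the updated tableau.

3

Ratio test on column b — row 1: entry 0 ≤ 0; row 2: 4/2 = 2. Minimum is 2 at row 2 (u2 leaves); pivot element 2.
Divide row 2 by 2; eliminate column b from the other rows.
Row 1 update in column RHS: 3 − 0·2 = 3.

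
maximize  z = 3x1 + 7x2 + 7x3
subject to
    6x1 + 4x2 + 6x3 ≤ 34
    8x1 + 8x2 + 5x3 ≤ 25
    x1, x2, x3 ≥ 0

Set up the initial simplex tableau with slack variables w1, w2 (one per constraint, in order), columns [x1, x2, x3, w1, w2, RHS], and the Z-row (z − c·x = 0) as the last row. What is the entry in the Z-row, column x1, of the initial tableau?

The Z-row carries the negated objective coefficients: the x1 entry is -3.

-3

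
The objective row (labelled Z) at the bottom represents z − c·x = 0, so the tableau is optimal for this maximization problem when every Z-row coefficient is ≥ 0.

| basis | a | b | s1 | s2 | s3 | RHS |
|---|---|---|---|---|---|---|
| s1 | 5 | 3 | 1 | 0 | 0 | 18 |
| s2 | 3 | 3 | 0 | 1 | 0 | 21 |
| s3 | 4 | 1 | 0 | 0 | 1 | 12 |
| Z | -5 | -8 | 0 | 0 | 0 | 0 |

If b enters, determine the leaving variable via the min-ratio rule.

s1

Column b entries and ratios — s1: 18/3 = 6; s2: 21/3 = 7; s3: 12/1 = 12.
Smallest ratio is 6 in the row of s1, so s1 leaves.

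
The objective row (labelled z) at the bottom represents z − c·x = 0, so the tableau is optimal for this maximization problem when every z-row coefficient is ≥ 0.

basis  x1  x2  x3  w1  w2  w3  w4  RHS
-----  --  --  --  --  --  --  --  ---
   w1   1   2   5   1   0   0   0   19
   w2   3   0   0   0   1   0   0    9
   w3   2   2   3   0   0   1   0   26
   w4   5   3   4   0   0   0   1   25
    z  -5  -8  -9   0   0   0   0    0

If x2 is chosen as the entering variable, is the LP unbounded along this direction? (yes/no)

Column x2 has positive entries in row(s) 1, 3, 4, so the ratio test bounds it — not unbounded.

no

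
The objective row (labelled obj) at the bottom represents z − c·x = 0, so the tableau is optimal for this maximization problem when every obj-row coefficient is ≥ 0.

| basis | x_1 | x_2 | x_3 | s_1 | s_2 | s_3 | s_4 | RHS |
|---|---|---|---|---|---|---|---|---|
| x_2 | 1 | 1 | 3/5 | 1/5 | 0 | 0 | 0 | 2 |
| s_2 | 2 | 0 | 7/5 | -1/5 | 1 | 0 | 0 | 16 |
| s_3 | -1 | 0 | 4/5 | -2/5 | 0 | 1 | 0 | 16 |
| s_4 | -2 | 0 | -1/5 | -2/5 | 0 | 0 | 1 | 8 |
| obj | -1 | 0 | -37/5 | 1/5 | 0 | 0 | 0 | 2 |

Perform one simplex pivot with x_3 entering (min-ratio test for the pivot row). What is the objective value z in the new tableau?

80/3

Ratio test on column x_3 — row 1: 2/(3/5) = 10/3; row 2: 16/(7/5) = 80/7; row 3: 16/(4/5) = 20; row 4: entry -1/5 ≤ 0. Minimum is 10/3 at row 1 (x_2 leaves); pivot element 3/5.
Pivot on row 1; the obj-row RHS becomes 2 − (-37/5)·(10/3) = 80/3.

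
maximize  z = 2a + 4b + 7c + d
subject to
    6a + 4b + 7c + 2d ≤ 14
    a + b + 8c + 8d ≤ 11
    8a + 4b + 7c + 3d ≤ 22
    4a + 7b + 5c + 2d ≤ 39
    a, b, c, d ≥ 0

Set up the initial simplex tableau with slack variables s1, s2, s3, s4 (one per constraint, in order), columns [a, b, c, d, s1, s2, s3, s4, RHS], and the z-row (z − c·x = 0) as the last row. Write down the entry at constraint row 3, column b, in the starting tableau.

Constraint 3 has coefficient 4 on b.

4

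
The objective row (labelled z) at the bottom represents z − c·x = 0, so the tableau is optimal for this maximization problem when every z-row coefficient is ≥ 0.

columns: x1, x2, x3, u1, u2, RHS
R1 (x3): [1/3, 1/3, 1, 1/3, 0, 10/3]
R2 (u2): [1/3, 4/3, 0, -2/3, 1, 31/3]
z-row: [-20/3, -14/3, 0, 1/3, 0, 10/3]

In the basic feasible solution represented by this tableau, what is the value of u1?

0

u1 is not in the basis, so in the current basic feasible solution u1 = 0.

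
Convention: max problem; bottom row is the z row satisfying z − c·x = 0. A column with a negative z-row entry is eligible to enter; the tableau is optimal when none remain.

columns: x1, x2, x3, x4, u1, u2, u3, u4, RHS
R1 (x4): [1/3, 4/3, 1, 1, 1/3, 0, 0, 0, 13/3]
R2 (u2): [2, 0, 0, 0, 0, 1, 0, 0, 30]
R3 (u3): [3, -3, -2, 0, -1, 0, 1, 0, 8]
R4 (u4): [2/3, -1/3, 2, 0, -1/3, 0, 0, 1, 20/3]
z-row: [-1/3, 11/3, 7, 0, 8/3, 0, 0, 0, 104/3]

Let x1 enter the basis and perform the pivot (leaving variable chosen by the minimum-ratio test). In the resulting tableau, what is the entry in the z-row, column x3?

Ratio test on column x1 — row 1: (13/3)/(1/3) = 13; row 2: 30/2 = 15; row 3: 8/3 = 8/3; row 4: (20/3)/(2/3) = 10. Minimum is 8/3 at row 3 (u3 leaves); pivot element 3.
Divide row 3 by 3; eliminate column x1 from the other rows.
z-row update in column x3: 7 − (-1/3)·(-2/3) = 61/9.

61/9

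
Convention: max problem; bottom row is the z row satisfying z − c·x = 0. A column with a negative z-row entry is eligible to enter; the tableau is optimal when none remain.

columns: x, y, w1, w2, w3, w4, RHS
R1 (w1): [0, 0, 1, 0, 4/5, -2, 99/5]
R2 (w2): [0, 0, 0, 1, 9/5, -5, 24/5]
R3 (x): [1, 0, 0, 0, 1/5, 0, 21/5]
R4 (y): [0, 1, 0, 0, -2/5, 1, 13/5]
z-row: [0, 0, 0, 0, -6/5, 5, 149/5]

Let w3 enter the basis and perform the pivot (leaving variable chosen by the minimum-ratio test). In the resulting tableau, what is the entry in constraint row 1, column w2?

Ratio test on column w3 — row 1: (99/5)/(4/5) = 99/4; row 2: (24/5)/(9/5) = 8/3; row 3: (21/5)/(1/5) = 21; row 4: entry -2/5 ≤ 0. Minimum is 8/3 at row 2 (w2 leaves); pivot element 9/5.
Divide row 2 by 9/5; eliminate column w3 from the other rows.
Row 1 update in column w2: 0 − (4/5)·(5/9) = -4/9.

-4/9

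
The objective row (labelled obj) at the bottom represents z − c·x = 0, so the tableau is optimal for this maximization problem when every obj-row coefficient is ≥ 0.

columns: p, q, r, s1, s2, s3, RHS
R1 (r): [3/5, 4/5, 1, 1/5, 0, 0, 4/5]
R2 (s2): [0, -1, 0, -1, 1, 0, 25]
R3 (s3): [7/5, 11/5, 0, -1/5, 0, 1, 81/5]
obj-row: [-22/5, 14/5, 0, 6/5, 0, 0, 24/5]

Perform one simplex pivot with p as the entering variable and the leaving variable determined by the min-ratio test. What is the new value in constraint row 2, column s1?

Ratio test on column p — row 1: (4/5)/(3/5) = 4/3; row 2: entry 0 ≤ 0; row 3: (81/5)/(7/5) = 81/7. Minimum is 4/3 at row 1 (r leaves); pivot element 3/5.
Divide row 1 by 3/5; eliminate column p from the other rows.
Row 2 update in column s1: -1 − 0·(1/3) = -1.

-1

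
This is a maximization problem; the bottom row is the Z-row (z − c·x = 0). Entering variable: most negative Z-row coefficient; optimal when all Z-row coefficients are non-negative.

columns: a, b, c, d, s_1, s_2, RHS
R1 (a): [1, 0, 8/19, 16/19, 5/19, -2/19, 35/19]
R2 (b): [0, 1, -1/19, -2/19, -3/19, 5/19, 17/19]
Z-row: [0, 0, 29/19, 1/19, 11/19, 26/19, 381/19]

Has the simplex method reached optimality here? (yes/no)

yes

Every Z-row coefficient is ≥ 0, so the tableau is optimal.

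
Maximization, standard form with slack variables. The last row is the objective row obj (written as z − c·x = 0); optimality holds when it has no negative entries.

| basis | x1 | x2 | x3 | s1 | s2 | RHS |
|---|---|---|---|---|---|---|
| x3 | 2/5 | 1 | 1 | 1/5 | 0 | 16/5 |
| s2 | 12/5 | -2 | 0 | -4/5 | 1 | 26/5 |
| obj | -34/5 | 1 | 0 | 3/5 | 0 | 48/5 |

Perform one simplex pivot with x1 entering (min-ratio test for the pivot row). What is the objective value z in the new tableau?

73/3

Ratio test on column x1 — row 1: (16/5)/(2/5) = 8; row 2: (26/5)/(12/5) = 13/6. Minimum is 13/6 at row 2 (s2 leaves); pivot element 12/5.
Pivot on row 2; the obj-row RHS becomes 48/5 − (-34/5)·(13/6) = 73/3.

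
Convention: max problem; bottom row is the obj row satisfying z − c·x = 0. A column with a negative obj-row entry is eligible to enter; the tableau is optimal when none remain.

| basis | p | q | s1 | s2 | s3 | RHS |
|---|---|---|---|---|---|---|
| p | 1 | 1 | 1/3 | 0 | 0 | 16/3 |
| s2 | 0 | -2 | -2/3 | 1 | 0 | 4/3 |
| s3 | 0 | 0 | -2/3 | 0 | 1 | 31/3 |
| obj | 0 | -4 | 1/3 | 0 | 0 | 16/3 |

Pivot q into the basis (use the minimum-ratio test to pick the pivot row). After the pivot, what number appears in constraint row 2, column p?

Ratio test on column q — row 1: (16/3)/1 = 16/3; row 2: entry -2 ≤ 0; row 3: entry 0 ≤ 0. Minimum is 16/3 at row 1 (p leaves); pivot element 1.
Divide row 1 by 1; eliminate column q from the other rows.
Row 2 update in column p: 0 − (-2)·1 = 2.

2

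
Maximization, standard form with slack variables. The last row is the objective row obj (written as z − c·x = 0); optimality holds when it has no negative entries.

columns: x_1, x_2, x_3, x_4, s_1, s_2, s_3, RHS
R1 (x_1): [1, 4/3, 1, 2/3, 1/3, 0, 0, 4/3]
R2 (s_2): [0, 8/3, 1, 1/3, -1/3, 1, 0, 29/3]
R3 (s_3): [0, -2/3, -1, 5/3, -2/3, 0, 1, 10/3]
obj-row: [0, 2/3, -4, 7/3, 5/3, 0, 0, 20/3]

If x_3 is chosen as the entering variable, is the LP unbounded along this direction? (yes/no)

Column x_3 has positive entries in row(s) 1, 2, so the ratio test bounds it — not unbounded.

no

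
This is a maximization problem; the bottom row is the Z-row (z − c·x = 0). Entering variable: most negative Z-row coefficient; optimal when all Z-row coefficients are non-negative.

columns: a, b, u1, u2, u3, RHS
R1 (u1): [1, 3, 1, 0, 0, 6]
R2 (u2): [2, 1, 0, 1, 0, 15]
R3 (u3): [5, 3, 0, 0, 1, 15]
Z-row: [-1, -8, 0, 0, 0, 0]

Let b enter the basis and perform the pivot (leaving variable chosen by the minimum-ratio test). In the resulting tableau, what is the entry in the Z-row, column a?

Ratio test on column b — row 1: 6/3 = 2; row 2: 15/1 = 15; row 3: 15/3 = 5. Minimum is 2 at row 1 (u1 leaves); pivot element 3.
Divide row 1 by 3; eliminate column b from the other rows.
Z-row update in column a: -1 − (-8)·(1/3) = 5/3.

5/3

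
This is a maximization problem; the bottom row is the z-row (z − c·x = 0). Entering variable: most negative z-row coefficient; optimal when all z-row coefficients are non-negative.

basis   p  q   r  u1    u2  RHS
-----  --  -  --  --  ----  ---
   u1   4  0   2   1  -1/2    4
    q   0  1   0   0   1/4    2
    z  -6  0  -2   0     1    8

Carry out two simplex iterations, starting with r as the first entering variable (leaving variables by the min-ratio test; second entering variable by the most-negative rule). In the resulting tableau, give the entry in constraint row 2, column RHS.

Ratio test on column r — row 1: 4/2 = 2; row 2: entry 0 ≤ 0. Minimum is 2 at row 1 (u1 leaves); pivot element 2.
Divide row 1 by 2; eliminate column r from the other rows.
Second iteration: most negative z-row entry is -2 in column p, so p enters.
Ratio test on column p — row 1: 2/2 = 1; row 2: entry 0 ≤ 0. Minimum is 1 at row 1 (r leaves); pivot element 2.
Divide row 1 by 2; eliminate column p from the other rows.
After both pivots, the entry at constraint row 2, column RHS is 2.

2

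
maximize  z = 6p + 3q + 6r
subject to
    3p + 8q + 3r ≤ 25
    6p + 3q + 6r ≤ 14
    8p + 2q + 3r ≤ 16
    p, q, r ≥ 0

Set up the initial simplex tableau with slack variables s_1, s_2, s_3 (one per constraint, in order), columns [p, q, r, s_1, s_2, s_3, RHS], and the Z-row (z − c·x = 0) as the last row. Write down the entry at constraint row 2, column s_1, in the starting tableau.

Slack s_1 belongs to constraint 1; its column is the unit vector e_1, so the entry in row 2 is 0.

0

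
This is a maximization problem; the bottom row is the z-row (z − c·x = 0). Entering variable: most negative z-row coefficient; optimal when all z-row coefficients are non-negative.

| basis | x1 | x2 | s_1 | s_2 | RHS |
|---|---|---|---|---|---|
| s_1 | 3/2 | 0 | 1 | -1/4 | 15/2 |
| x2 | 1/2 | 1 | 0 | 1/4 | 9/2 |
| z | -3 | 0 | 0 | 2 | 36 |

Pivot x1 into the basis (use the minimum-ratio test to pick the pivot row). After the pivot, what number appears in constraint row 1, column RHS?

5

Ratio test on column x1 — row 1: (15/2)/(3/2) = 5; row 2: (9/2)/(1/2) = 9. Minimum is 5 at row 1 (s_1 leaves); pivot element 3/2.
Divide row 1 by 3/2; eliminate column x1 from the other rows.
In the new row 1, the RHS entry is the old entry divided by the pivot: (15/2)/(3/2) = 5.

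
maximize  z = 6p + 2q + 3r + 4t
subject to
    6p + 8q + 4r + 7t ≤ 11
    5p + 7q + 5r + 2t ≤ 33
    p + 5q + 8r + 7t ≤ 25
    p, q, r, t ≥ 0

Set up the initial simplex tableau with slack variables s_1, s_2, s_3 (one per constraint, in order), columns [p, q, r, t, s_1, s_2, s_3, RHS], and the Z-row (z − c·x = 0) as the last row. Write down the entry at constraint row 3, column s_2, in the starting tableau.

0

Slack s_2 belongs to constraint 2; its column is the unit vector e_2, so the entry in row 3 is 0.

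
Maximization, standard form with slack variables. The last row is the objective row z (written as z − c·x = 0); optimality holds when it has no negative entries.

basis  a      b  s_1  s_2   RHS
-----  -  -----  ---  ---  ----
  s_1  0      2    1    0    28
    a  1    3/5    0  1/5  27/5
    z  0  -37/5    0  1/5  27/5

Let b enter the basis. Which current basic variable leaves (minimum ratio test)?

Column b entries and ratios — s_1: 28/2 = 14; a: (27/5)/(3/5) = 9.
Smallest ratio is 9 in the row of a, so a leaves.

a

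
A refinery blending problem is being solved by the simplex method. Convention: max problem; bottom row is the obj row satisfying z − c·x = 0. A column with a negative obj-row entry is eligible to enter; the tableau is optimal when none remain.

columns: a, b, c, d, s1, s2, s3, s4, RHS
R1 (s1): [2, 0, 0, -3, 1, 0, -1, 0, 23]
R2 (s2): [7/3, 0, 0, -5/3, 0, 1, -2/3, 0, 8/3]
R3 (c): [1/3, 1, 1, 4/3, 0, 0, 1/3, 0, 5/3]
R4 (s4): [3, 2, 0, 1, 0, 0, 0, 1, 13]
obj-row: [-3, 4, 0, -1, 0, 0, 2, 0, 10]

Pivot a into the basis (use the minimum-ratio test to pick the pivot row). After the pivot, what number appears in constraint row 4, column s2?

Ratio test on column a — row 1: 23/2 = 23/2; row 2: (8/3)/(7/3) = 8/7; row 3: (5/3)/(1/3) = 5; row 4: 13/3 = 13/3. Minimum is 8/7 at row 2 (s2 leaves); pivot element 7/3.
Divide row 2 by 7/3; eliminate column a from the other rows.
Row 4 update in column s2: 0 − 3·(3/7) = -9/7.

-9/7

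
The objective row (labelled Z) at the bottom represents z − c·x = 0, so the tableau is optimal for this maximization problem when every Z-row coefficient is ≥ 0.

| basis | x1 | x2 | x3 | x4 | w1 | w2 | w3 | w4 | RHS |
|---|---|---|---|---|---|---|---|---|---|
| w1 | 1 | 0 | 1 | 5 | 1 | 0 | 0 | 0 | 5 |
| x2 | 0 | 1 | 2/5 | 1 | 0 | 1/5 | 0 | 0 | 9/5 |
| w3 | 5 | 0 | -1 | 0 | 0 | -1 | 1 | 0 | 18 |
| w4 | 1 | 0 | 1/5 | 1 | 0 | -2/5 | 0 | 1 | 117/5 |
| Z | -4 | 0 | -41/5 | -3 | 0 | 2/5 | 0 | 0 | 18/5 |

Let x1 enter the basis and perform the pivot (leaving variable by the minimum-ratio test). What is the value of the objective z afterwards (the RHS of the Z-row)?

Ratio test on column x1 — row 1: 5/1 = 5; row 2: entry 0 ≤ 0; row 3: 18/5 = 18/5; row 4: (117/5)/1 = 117/5. Minimum is 18/5 at row 3 (w3 leaves); pivot element 5.
Pivot on row 3; the Z-row RHS becomes 18/5 − (-4)·(18/5) = 18.

18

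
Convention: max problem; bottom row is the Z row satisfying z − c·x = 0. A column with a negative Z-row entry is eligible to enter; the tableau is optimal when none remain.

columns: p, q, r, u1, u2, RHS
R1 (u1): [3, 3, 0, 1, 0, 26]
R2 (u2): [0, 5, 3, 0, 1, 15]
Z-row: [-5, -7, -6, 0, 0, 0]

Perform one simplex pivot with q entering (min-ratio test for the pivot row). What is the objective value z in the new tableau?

Ratio test on column q — row 1: 26/3 = 26/3; row 2: 15/5 = 3. Minimum is 3 at row 2 (u2 leaves); pivot element 5.
Pivot on row 2; the Z-row RHS becomes 0 − (-7)·3 = 21.

21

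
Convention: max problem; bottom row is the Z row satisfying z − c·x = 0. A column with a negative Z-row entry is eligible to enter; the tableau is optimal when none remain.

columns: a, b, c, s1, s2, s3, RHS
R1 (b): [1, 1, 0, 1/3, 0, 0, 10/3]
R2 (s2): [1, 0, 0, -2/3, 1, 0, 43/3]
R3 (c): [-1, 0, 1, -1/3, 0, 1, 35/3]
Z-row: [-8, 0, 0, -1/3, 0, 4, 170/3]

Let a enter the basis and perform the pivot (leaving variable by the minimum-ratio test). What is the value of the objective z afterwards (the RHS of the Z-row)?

250/3

Ratio test on column a — row 1: (10/3)/1 = 10/3; row 2: (43/3)/1 = 43/3; row 3: entry -1 ≤ 0. Minimum is 10/3 at row 1 (b leaves); pivot element 1.
Pivot on row 1; the Z-row RHS becomes 170/3 − (-8)·(10/3) = 250/3.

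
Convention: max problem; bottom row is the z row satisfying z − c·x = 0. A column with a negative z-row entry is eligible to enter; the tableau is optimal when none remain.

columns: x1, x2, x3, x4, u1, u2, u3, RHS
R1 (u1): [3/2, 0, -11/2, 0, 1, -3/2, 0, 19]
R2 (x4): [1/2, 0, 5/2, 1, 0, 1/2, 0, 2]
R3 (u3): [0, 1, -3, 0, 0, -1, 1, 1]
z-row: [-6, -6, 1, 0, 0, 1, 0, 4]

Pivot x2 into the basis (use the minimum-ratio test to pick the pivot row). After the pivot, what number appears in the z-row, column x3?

Ratio test on column x2 — row 1: entry 0 ≤ 0; row 2: entry 0 ≤ 0; row 3: 1/1 = 1. Minimum is 1 at row 3 (u3 leaves); pivot element 1.
Divide row 3 by 1; eliminate column x2 from the other rows.
z-row update in column x3: 1 − (-6)·(-3) = -17.

-17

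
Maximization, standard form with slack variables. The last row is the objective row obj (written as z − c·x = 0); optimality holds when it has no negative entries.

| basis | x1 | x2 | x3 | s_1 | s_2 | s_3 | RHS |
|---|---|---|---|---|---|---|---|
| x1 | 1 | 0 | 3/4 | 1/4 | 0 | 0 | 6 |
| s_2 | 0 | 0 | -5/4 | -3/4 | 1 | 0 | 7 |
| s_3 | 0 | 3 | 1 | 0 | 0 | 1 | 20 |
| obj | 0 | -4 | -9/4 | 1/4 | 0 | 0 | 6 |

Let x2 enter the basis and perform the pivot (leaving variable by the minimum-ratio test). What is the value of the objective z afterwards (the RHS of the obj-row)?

98/3

Ratio test on column x2 — row 1: entry 0 ≤ 0; row 2: entry 0 ≤ 0; row 3: 20/3 = 20/3. Minimum is 20/3 at row 3 (s_3 leaves); pivot element 3.
Pivot on row 3; the obj-row RHS becomes 6 − (-4)·(20/3) = 98/3.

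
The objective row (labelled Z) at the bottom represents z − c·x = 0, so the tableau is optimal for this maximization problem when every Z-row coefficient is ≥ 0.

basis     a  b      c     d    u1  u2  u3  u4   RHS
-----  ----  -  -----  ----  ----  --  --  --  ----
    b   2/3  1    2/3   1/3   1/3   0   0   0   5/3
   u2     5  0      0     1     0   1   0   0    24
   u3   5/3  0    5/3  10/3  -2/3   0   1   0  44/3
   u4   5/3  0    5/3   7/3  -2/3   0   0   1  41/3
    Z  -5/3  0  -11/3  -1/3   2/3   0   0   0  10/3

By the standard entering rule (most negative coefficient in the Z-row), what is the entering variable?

c

Negative Z-row entries: a: -5/3, c: -11/3, d: -1/3.
The most negative is -11/3 in column c, so c enters.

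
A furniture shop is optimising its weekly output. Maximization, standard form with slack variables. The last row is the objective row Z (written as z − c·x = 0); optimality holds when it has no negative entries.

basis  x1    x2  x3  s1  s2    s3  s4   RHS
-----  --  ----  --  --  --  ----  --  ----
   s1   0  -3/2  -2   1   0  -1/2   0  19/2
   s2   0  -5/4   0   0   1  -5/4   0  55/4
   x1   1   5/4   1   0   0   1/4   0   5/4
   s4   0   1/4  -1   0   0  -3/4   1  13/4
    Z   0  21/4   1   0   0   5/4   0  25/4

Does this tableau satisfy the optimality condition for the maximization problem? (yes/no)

Every Z-row coefficient is ≥ 0, so the tableau is optimal.

yes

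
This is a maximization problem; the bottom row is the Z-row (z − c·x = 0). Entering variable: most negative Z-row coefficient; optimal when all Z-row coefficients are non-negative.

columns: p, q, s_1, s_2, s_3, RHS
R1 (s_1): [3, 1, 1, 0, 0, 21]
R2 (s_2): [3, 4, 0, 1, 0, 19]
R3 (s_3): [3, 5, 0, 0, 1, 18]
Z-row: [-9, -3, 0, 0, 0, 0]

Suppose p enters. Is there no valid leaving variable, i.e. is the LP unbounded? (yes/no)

no

Column p has positive entries in row(s) 1, 2, 3, so the ratio test bounds it — not unbounded.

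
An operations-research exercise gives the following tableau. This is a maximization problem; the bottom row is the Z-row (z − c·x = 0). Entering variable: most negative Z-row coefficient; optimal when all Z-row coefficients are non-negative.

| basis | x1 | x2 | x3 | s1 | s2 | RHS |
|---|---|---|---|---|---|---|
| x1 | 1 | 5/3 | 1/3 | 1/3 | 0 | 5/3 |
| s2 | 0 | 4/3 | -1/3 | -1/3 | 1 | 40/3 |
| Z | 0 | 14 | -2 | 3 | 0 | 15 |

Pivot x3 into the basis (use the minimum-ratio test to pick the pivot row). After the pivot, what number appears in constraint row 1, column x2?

Ratio test on column x3 — row 1: (5/3)/(1/3) = 5; row 2: entry -1/3 ≤ 0. Minimum is 5 at row 1 (x1 leaves); pivot element 1/3.
Divide row 1 by 1/3; eliminate column x3 from the other rows.
In the new row 1, the x2 entry is the old entry divided by the pivot: (5/3)/(1/3) = 5.

5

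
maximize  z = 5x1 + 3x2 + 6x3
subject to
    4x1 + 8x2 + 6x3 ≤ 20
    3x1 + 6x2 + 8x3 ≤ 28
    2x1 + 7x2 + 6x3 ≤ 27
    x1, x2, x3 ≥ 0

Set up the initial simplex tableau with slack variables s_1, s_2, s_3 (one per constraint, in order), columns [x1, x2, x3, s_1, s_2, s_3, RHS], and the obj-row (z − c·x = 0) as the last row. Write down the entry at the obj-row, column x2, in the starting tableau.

The obj-row carries the negated objective coefficients: the x2 entry is -3.

-3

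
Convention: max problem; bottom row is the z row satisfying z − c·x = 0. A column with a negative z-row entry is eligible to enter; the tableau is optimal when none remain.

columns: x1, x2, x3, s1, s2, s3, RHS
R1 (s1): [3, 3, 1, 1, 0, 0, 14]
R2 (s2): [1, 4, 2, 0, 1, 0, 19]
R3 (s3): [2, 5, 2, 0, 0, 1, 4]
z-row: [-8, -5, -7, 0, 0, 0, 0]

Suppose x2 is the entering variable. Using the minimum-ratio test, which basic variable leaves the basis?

Column x2 entries and ratios — s1: 14/3 = 14/3; s2: 19/4 = 19/4; s3: 4/5 = 4/5.
Smallest ratio is 4/5 in the row of s3, so s3 leaves.

s3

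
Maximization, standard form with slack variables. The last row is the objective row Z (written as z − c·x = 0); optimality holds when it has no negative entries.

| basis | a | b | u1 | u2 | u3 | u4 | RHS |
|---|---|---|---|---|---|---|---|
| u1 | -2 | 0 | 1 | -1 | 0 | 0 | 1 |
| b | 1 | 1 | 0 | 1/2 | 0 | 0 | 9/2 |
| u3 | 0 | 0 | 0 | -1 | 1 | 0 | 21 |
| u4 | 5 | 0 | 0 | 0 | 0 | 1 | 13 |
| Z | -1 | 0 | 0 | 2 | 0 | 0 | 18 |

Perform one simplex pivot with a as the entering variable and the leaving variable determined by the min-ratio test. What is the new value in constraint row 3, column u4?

Ratio test on column a — row 1: entry -2 ≤ 0; row 2: (9/2)/1 = 9/2; row 3: entry 0 ≤ 0; row 4: 13/5 = 13/5. Minimum is 13/5 at row 4 (u4 leaves); pivot element 5.
Divide row 4 by 5; eliminate column a from the other rows.
Row 3 update in column u4: 0 − 0·(1/5) = 0.

0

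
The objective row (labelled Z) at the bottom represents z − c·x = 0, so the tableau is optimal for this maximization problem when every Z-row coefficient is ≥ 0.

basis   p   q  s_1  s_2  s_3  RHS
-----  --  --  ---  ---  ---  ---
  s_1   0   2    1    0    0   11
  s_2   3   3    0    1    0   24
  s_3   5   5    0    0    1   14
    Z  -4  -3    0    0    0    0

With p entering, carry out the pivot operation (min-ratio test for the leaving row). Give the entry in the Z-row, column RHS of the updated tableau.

56/5

Ratio test on column p — row 1: entry 0 ≤ 0; row 2: 24/3 = 8; row 3: 14/5 = 14/5. Minimum is 14/5 at row 3 (s_3 leaves); pivot element 5.
Divide row 3 by 5; eliminate column p from the other rows.
Z-row update in column RHS: 0 − (-4)·(14/5) = 56/5.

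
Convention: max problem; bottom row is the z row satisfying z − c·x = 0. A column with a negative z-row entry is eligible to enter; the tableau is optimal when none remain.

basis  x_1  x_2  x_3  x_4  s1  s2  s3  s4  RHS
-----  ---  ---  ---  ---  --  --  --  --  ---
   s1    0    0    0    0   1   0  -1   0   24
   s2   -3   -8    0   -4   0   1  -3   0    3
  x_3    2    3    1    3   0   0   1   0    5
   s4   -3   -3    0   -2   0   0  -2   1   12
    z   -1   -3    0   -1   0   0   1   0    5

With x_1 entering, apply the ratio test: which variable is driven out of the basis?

x_3

Column x_1 entries and ratios — s1: 0 ≤ 0, skip; s2: -3 ≤ 0, skip; x_3: 5/2 = 5/2; s4: -3 ≤ 0, skip.
Smallest ratio is 5/2 in the row of x_3, so x_3 leaves.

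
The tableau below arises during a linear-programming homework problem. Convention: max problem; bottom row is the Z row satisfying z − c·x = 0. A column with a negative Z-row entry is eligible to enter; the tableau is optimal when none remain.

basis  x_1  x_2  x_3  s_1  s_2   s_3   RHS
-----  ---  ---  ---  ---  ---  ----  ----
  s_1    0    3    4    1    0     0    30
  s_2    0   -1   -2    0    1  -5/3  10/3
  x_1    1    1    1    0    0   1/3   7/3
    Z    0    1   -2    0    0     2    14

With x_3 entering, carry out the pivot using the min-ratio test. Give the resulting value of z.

56/3

Ratio test on column x_3 — row 1: 30/4 = 15/2; row 2: entry -2 ≤ 0; row 3: (7/3)/1 = 7/3. Minimum is 7/3 at row 3 (x_1 leaves); pivot element 1.
Pivot on row 3; the Z-row RHS becomes 14 − (-2)·(7/3) = 56/3.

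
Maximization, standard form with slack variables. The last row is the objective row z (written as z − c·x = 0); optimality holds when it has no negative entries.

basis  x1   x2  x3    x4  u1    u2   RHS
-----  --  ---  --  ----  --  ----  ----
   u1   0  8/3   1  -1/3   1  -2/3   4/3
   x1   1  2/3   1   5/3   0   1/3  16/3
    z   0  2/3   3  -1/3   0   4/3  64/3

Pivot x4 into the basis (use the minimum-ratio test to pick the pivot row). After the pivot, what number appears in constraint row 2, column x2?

2/5

Ratio test on column x4 — row 1: entry -1/3 ≤ 0; row 2: (16/3)/(5/3) = 16/5. Minimum is 16/5 at row 2 (x1 leaves); pivot element 5/3.
Divide row 2 by 5/3; eliminate column x4 from the other rows.
In the new row 2, the x2 entry is the old entry divided by the pivot: (2/3)/(5/3) = 2/5.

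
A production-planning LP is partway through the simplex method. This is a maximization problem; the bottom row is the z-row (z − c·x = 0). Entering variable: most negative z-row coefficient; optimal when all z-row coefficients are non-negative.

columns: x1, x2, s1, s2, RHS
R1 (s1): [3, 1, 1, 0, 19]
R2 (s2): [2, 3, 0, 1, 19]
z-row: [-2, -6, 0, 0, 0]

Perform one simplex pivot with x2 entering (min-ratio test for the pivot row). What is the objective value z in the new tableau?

38

Ratio test on column x2 — row 1: 19/1 = 19; row 2: 19/3 = 19/3. Minimum is 19/3 at row 2 (s2 leaves); pivot element 3.
Pivot on row 2; the z-row RHS becomes 0 − (-6)·(19/3) = 38.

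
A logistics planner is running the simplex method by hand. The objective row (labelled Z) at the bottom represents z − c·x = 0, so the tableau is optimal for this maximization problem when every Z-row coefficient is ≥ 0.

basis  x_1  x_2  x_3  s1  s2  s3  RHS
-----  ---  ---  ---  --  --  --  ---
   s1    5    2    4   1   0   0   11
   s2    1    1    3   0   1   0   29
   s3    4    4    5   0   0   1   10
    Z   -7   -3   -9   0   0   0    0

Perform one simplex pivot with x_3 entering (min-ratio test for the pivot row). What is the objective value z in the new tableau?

18

Ratio test on column x_3 — row 1: 11/4 = 11/4; row 2: 29/3 = 29/3; row 3: 10/5 = 2. Minimum is 2 at row 3 (s3 leaves); pivot element 5.
Pivot on row 3; the Z-row RHS becomes 0 − (-9)·2 = 18.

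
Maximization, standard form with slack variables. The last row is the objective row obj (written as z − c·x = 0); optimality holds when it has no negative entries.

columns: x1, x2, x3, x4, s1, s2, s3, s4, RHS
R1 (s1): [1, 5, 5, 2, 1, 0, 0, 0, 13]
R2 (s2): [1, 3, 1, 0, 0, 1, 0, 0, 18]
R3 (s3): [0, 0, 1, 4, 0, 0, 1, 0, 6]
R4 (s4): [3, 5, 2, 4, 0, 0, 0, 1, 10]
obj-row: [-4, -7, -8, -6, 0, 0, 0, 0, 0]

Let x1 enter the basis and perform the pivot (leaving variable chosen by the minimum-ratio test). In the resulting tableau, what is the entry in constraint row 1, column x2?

Ratio test on column x1 — row 1: 13/1 = 13; row 2: 18/1 = 18; row 3: entry 0 ≤ 0; row 4: 10/3 = 10/3. Minimum is 10/3 at row 4 (s4 leaves); pivot element 3.
Divide row 4 by 3; eliminate column x1 from the other rows.
Row 1 update in column x2: 5 − 1·(5/3) = 10/3.

10/3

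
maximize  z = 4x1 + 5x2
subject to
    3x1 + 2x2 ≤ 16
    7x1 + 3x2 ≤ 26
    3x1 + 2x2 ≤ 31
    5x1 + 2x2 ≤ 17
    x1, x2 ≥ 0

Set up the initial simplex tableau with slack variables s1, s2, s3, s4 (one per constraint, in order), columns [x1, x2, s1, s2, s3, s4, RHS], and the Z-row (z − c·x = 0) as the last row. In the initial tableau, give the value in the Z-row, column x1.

-4

The Z-row carries the negated objective coefficients: the x1 entry is -4.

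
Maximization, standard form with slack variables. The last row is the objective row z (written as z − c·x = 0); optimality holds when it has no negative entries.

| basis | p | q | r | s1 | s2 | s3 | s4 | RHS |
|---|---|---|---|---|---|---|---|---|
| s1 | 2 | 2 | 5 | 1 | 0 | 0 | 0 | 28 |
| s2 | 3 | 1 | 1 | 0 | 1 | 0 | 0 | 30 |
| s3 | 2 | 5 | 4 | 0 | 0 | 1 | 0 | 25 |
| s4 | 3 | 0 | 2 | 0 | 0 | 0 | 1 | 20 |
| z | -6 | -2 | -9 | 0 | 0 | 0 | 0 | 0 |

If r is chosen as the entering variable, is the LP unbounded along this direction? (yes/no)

Column r has positive entries in row(s) 1, 2, 3, 4, so the ratio test bounds it — not unbounded.

no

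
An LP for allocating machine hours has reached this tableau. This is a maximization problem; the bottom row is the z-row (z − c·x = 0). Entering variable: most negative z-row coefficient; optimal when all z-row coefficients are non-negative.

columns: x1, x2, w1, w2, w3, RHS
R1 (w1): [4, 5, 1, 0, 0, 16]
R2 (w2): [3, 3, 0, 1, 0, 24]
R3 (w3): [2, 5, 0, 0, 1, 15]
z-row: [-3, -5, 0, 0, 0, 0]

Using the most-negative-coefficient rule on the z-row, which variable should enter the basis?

x2

Negative z-row entries: x1: -3, x2: -5.
The most negative is -5 in column x2, so x2 enters.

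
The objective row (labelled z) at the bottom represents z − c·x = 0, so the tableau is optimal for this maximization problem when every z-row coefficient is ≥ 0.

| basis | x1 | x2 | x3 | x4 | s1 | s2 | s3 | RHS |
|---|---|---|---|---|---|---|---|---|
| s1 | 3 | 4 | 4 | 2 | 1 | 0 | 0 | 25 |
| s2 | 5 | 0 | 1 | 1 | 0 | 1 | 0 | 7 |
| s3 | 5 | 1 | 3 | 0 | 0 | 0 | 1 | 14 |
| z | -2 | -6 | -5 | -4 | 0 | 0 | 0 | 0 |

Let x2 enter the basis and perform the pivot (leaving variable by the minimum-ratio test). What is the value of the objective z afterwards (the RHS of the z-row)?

75/2

Ratio test on column x2 — row 1: 25/4 = 25/4; row 2: entry 0 ≤ 0; row 3: 14/1 = 14. Minimum is 25/4 at row 1 (s1 leaves); pivot element 4.
Pivot on row 1; the z-row RHS becomes 0 − (-6)·(25/4) = 75/2.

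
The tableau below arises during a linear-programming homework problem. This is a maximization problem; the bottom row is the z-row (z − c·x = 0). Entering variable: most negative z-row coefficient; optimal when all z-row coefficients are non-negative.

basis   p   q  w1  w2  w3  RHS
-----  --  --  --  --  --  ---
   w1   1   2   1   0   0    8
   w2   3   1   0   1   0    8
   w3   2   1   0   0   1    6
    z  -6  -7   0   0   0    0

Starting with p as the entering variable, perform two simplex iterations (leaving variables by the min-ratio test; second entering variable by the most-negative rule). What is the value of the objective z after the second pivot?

26

Ratio test on column p — row 1: 8/1 = 8; row 2: 8/3 = 8/3; row 3: 6/2 = 3. Minimum is 8/3 at row 2 (w2 leaves); pivot element 3.
Pivot on row 2; the z-row RHS becomes 0 − (-6)·(8/3) = 16.
Next entering variable (most negative z-row entry -5): q.
Ratio test on column q — row 1: (16/3)/(5/3) = 16/5; row 2: (8/3)/(1/3) = 8; row 3: (2/3)/(1/3) = 2. Minimum is 2 at row 3 (w3 leaves); pivot element 1/3.
After the second pivot the z-row RHS is 16 − (-5)·2 = 26.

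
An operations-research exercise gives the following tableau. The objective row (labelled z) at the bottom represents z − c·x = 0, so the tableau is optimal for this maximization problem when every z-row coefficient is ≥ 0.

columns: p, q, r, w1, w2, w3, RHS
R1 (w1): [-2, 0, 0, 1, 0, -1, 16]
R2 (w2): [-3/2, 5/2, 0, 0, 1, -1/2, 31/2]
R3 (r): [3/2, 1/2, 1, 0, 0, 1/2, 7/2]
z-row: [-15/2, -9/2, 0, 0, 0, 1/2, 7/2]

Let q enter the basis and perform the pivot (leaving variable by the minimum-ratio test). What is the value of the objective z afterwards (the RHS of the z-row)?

157/5

Ratio test on column q — row 1: entry 0 ≤ 0; row 2: (31/2)/(5/2) = 31/5; row 3: (7/2)/(1/2) = 7. Minimum is 31/5 at row 2 (w2 leaves); pivot element 5/2.
Pivot on row 2; the z-row RHS becomes 7/2 − (-9/2)·(31/5) = 157/5.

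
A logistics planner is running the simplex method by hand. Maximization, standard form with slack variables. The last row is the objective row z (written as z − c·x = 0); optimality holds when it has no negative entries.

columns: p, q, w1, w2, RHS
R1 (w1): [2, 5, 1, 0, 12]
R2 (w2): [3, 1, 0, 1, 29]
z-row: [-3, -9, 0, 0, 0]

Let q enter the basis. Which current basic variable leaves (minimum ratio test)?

Column q entries and ratios — w1: 12/5 = 12/5; w2: 29/1 = 29.
Smallest ratio is 12/5 in the row of w1, so w1 leaves.

w1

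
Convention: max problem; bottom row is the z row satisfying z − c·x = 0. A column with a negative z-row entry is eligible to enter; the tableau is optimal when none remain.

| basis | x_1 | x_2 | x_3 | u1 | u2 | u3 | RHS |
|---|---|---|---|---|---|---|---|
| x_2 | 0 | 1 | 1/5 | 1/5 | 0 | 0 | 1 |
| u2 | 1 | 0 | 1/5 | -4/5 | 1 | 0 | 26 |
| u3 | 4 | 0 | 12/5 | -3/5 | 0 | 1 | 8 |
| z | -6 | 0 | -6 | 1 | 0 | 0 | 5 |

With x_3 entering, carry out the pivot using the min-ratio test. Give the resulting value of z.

25

Ratio test on column x_3 — row 1: 1/(1/5) = 5; row 2: 26/(1/5) = 130; row 3: 8/(12/5) = 10/3. Minimum is 10/3 at row 3 (u3 leaves); pivot element 12/5.
Pivot on row 3; the z-row RHS becomes 5 − (-6)·(10/3) = 25.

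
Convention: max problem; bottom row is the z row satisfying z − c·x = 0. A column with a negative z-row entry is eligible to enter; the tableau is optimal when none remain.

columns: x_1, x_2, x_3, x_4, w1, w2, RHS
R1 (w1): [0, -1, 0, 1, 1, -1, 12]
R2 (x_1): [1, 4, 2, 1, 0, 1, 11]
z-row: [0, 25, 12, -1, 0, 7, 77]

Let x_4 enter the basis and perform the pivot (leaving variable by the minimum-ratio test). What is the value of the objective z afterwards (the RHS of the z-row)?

Ratio test on column x_4 — row 1: 12/1 = 12; row 2: 11/1 = 11. Minimum is 11 at row 2 (x_1 leaves); pivot element 1.
Pivot on row 2; the z-row RHS becomes 77 − (-1)·11 = 88.

88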